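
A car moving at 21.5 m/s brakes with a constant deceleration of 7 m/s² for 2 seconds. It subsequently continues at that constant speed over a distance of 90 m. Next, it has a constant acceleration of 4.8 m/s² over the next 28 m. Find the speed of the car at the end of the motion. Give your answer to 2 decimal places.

18.03 m/s

Phase 1 (decelerating): v₀ = 21.5 m/s, a = -7 m/s².
v = v₀ + at = 21.5 + (-7)(2) = 7.50 m/s
Δx = v₀t + ½at² = 21.5·2 + 0.5·-7·2² = 29.0 m

Phase 2 (constant speed): v₀ = 7.50 m/s, a = 0 m/s².
Constant speed: t = d/v = 90/7.50 = 12.0 s

Phase 3 (accelerating): v₀ = 7.50 m/s, a = 4.8 m/s².
v² = v₀² + 2aΔx = 7.50² + 2·4.8·28 = 325 → v = 18.0 m/s
t = (v − v₀)/a = (18.0 − 7.50)/4.8 = 2.19 s
Final speed = 18.0 m/s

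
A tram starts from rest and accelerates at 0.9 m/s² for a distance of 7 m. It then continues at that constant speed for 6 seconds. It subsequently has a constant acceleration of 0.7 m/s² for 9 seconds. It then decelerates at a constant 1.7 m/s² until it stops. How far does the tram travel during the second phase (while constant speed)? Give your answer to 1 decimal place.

21.3 m

Phase 1 (accelerating): v₀ = 0 m/s, a = 0.9 m/s².
v² = v₀² + 2aΔx = 0² + 2·0.9·7 = 12.6 → v = 3.55 m/s
t = (v − v₀)/a = (3.55 − 0)/0.9 = 3.94 s

Phase 2 (constant speed): v₀ = 3.55 m/s, a = 0 m/s².
v = v₀ + at = 3.55 + (0)(6) = 3.55 m/s
Δx = v₀t + ½at² = 3.55·6 + 0.5·0·6² = 21.3 m
Distance in phase 2 = 21.3 m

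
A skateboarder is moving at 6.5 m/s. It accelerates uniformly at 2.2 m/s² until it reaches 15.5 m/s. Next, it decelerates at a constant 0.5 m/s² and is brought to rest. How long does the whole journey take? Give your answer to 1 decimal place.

Phase 1 (accelerating): v₀ = 6.50 m/s, a = 2.2 m/s².
v = v₀ + at → t = (15.5 − 6.50) / 2.2 = 4.09 s
v² = v₀² + 2aΔx → Δx = (15.5² − 6.50²)/(2·2.2) = 45.0 m

Phase 2 (decelerating): v₀ = 15.5 m/s, a = -0.5 m/s².
v = v₀ + at → t = (0 − 15.5) / -0.5 = 31.0 s
v² = v₀² + 2aΔx → Δx = (0² − 15.5²)/(2·-0.5) = 240 m
Total time = 4.09 + 31.0 = 35.1 s

35.1 s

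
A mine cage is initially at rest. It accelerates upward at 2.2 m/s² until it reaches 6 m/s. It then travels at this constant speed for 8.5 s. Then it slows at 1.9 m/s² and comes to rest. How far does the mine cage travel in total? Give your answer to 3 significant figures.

68.7 m

Phase 1 (accelerating): v₀ = 0 m/s, a = 2.2 m/s².
v = v₀ + at → t = (6 − 0) / 2.2 = 2.73 s
v² = v₀² + 2aΔx → Δx = (6² − 0²)/(2·2.2) = 8.18 m

Phase 2 (constant speed): v₀ = 6.00 m/s, a = 0 m/s².
v = v₀ + at = 6.00 + (0)(8.5) = 6.00 m/s
Δx = v₀t + ½at² = 6.00·8.5 + 0.5·0·8.5² = 51.0 m

Phase 3 (decelerating): v₀ = 6.00 m/s, a = -1.9 m/s².
v = v₀ + at → t = (0 − 6.00) / -1.9 = 3.16 s
v² = v₀² + 2aΔx → Δx = (0² − 6.00²)/(2·-1.9) = 9.47 m
Total distance = 8.18 + 51.0 + 9.47 = 68.7 m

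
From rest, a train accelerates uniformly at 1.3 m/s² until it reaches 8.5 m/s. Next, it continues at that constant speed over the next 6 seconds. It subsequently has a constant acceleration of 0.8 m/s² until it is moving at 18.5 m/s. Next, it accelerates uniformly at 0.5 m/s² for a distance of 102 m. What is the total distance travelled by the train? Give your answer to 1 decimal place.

349.5 m

Phase 1 (accelerating): v₀ = 0 m/s, a = 1.3 m/s².
v = v₀ + at → t = (8.5 − 0) / 1.3 = 6.54 s
v² = v₀² + 2aΔx → Δx = (8.5² − 0²)/(2·1.3) = 27.8 m

Phase 2 (constant speed): v₀ = 8.50 m/s, a = 0 m/s².
v = v₀ + at = 8.50 + (0)(6) = 8.50 m/s
Δx = v₀t + ½at² = 8.50·6 + 0.5·0·6² = 51.0 m

Phase 3 (accelerating): v₀ = 8.50 m/s, a = 0.8 m/s².
v = v₀ + at → t = (18.5 − 8.50) / 0.8 = 12.5 s
v² = v₀² + 2aΔx → Δx = (18.5² − 8.50²)/(2·0.8) = 169 m

Phase 4 (accelerating): v₀ = 18.5 m/s, a = 0.5 m/s².
v² = v₀² + 2aΔx = 18.5² + 2·0.5·102 = 444 → v = 21.1 m/s
t = (v − v₀)/a = (21.1 − 18.5)/0.5 = 5.15 s
Total distance = 27.8 + 51.0 + 169 + 102 = 350 m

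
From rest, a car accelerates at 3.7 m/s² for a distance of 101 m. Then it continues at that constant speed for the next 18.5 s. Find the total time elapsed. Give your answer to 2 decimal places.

Phase 1 (accelerating): v₀ = 0 m/s, a = 3.7 m/s².
v² = v₀² + 2aΔx = 0² + 2·3.7·101 = 747 → v = 27.3 m/s
t = (v − v₀)/a = (27.3 − 0)/3.7 = 7.39 s

Phase 2 (constant speed): v₀ = 27.3 m/s, a = 0 m/s².
v = v₀ + at = 27.3 + (0)(18.5) = 27.3 m/s
Δx = v₀t + ½at² = 27.3·18.5 + 0.5·0·18.5² = 506 m
Total time = 7.39 + 18.5 = 25.9 s

25.89 s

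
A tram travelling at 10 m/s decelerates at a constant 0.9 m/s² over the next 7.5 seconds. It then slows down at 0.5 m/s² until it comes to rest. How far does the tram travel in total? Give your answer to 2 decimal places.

60.25 m

Phase 1 (decelerating): v₀ = 10.0 m/s, a = -0.9 m/s².
v = v₀ + at = 10.0 + (-0.9)(7.5) = 3.25 m/s
Δx = v₀t + ½at² = 10.0·7.5 + 0.5·-0.9·7.5² = 49.7 m

Phase 2 (decelerating): v₀ = 3.25 m/s, a = -0.5 m/s².
v = v₀ + at → t = (0 − 3.25) / -0.5 = 6.50 s
v² = v₀² + 2aΔx → Δx = (0² − 3.25²)/(2·-0.5) = 10.6 m
Total distance = 49.7 + 10.6 = 60.2 m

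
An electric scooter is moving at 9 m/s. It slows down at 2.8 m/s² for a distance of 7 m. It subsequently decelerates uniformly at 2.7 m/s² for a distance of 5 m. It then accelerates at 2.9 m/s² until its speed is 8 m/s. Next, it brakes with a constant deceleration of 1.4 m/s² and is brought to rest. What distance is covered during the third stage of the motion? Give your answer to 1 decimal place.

8.5 m

Phase 1 (decelerating): v₀ = 9.00 m/s, a = -2.8 m/s².
v² = v₀² + 2aΔx = 9.00² + 2·-2.8·7 = 41.8 → v = 6.47 m/s
t = (v − v₀)/a = (6.47 − 9.00)/-2.8 = 0.905 s

Phase 2 (decelerating): v₀ = 6.47 m/s, a = -2.7 m/s².
v² = v₀² + 2aΔx = 6.47² + 2·-2.7·5 = 14.8 → v = 3.85 m/s
t = (v − v₀)/a = (3.85 − 6.47)/-2.7 = 0.970 s

Phase 3 (accelerating): v₀ = 3.85 m/s, a = 2.9 m/s².
v = v₀ + at → t = (8 − 3.85) / 2.9 = 1.43 s
v² = v₀² + 2aΔx → Δx = (8² − 3.85²)/(2·2.9) = 8.48 m
Distance in phase 3 = 8.48 m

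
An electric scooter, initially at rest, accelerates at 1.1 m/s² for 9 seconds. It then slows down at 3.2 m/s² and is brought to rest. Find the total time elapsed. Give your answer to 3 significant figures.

Phase 1 (accelerating): v₀ = 0 m/s, a = 1.1 m/s².
v = v₀ + at = 0 + (1.1)(9) = 9.90 m/s
Δx = v₀t + ½at² = 0·9 + 0.5·1.1·9² = 44.6 m

Phase 2 (decelerating): v₀ = 9.90 m/s, a = -3.2 m/s².
v = v₀ + at → t = (0 − 9.90) / -3.2 = 3.09 s
v² = v₀² + 2aΔx → Δx = (0² − 9.90²)/(2·-3.2) = 15.3 m
Total time = 9.00 + 3.09 = 12.1 s

12.1 s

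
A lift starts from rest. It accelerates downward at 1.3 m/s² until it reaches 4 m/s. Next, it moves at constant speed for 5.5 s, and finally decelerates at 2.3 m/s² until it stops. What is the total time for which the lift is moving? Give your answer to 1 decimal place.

10.3 s

Phase 1 (accelerating): v₀ = 0 m/s, a = 1.3 m/s².
v = v₀ + at → t = (4 − 0) / 1.3 = 3.08 s
v² = v₀² + 2aΔx → Δx = (4² − 0²)/(2·1.3) = 6.15 m

Phase 2 (constant speed): v₀ = 4.00 m/s, a = 0 m/s².
v = v₀ + at = 4.00 + (0)(5.5) = 4.00 m/s
Δx = v₀t + ½at² = 4.00·5.5 + 0.5·0·5.5² = 22.0 m

Phase 3 (decelerating): v₀ = 4.00 m/s, a = -2.3 m/s².
v = v₀ + at → t = (0 − 4.00) / -2.3 = 1.74 s
v² = v₀² + 2aΔx → Δx = (0² − 4.00²)/(2·-2.3) = 3.48 m
Total time = 3.08 + 5.50 + 1.74 = 10.3 s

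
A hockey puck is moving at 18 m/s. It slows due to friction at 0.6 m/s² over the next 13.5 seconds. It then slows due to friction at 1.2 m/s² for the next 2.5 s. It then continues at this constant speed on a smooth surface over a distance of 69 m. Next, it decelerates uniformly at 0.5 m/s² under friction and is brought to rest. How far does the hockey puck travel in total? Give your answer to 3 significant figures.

326 m

Phase 1 (decelerating): v₀ = 18.0 m/s, a = -0.6 m/s².
v = v₀ + at = 18.0 + (-0.6)(13.5) = 9.90 m/s
Δx = v₀t + ½at² = 18.0·13.5 + 0.5·-0.6·13.5² = 188 m

Phase 2 (decelerating): v₀ = 9.90 m/s, a = -1.2 m/s².
v = v₀ + at = 9.90 + (-1.2)(2.5) = 6.90 m/s
Δx = v₀t + ½at² = 9.90·2.5 + 0.5·-1.2·2.5² = 21.0 m

Phase 3 (constant speed): v₀ = 6.90 m/s, a = 0 m/s².
Constant speed: t = d/v = 69/6.90 = 10.0 s

Phase 4 (decelerating): v₀ = 6.90 m/s, a = -0.5 m/s².
v = v₀ + at → t = (0 − 6.90) / -0.5 = 13.8 s
v² = v₀² + 2aΔx → Δx = (0² − 6.90²)/(2·-0.5) = 47.6 m
Total distance = 188 + 21.0 + 69.0 + 47.6 = 326 m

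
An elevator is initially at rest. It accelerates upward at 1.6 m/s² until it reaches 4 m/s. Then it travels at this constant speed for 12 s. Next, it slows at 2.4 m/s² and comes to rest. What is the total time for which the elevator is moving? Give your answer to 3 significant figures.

Phase 1 (accelerating): v₀ = 0 m/s, a = 1.6 m/s².
v = v₀ + at → t = (4 − 0) / 1.6 = 2.50 s
v² = v₀² + 2aΔx → Δx = (4² − 0²)/(2·1.6) = 5.00 m

Phase 2 (constant speed): v₀ = 4.00 m/s, a = 0 m/s².
v = v₀ + at = 4.00 + (0)(12) = 4.00 m/s
Δx = v₀t + ½at² = 4.00·12 + 0.5·0·12² = 48.0 m

Phase 3 (decelerating): v₀ = 4.00 m/s, a = -2.4 m/s².
v = v₀ + at → t = (0 − 4.00) / -2.4 = 1.67 s
v² = v₀² + 2aΔx → Δx = (0² − 4.00²)/(2·-2.4) = 3.33 m
Total time = 2.50 + 12.0 + 1.67 = 16.2 s

16.2 s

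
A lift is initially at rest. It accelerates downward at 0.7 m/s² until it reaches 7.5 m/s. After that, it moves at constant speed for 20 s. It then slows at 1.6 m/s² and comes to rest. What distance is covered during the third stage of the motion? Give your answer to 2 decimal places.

17.58 m

Phase 1 (accelerating): v₀ = 0 m/s, a = 0.7 m/s².
v = v₀ + at → t = (7.5 − 0) / 0.7 = 10.7 s
v² = v₀² + 2aΔx → Δx = (7.5² − 0²)/(2·0.7) = 40.2 m

Phase 2 (constant speed): v₀ = 7.50 m/s, a = 0 m/s².
v = v₀ + at = 7.50 + (0)(20) = 7.50 m/s
Δx = v₀t + ½at² = 7.50·20 + 0.5·0·20² = 150 m

Phase 3 (decelerating): v₀ = 7.50 m/s, a = -1.6 m/s².
v = v₀ + at → t = (0 − 7.50) / -1.6 = 4.69 s
v² = v₀² + 2aΔx → Δx = (0² − 7.50²)/(2·-1.6) = 17.6 m
Distance in phase 3 = 17.6 m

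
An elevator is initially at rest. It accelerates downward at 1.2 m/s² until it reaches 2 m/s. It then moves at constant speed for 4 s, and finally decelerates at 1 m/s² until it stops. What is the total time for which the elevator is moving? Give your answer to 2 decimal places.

Phase 1 (accelerating): v₀ = 0 m/s, a = 1.2 m/s².
v = v₀ + at → t = (2 − 0) / 1.2 = 1.67 s
v² = v₀² + 2aΔx → Δx = (2² − 0²)/(2·1.2) = 1.67 m

Phase 2 (constant speed): v₀ = 2.00 m/s, a = 0 m/s².
v = v₀ + at = 2.00 + (0)(4) = 2.00 m/s
Δx = v₀t + ½at² = 2.00·4 + 0.5·0·4² = 8.00 m

Phase 3 (decelerating): v₀ = 2.00 m/s, a = -1 m/s².
v = v₀ + at → t = (0 − 2.00) / -1 = 2.00 s
v² = v₀² + 2aΔx → Δx = (0² − 2.00²)/(2·-1) = 2.00 m
Total time = 1.67 + 4.00 + 2.00 = 7.67 s

7.67 s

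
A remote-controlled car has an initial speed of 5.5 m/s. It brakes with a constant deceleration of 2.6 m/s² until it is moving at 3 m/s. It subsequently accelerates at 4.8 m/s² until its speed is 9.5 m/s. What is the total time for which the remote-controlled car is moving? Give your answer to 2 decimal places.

2.32 s

Phase 1 (decelerating): v₀ = 5.50 m/s, a = -2.6 m/s².
v = v₀ + at → t = (3 − 5.50) / -2.6 = 0.962 s
v² = v₀² + 2aΔx → Δx = (3² − 5.50²)/(2·-2.6) = 4.09 m

Phase 2 (accelerating): v₀ = 3.00 m/s, a = 4.8 m/s².
v = v₀ + at → t = (9.5 − 3.00) / 4.8 = 1.35 s
v² = v₀² + 2aΔx → Δx = (9.5² − 3.00²)/(2·4.8) = 8.46 m
Total time = 0.962 + 1.35 = 2.32 s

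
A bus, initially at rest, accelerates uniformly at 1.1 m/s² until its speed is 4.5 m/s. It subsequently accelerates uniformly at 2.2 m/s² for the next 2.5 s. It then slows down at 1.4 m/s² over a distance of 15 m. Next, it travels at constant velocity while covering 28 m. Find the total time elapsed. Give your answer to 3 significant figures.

Phase 1 (accelerating): v₀ = 0 m/s, a = 1.1 m/s².
v = v₀ + at → t = (4.5 − 0) / 1.1 = 4.09 s
v² = v₀² + 2aΔx → Δx = (4.5² − 0²)/(2·1.1) = 9.20 m

Phase 2 (accelerating): v₀ = 4.50 m/s, a = 2.2 m/s².
v = v₀ + at = 4.50 + (2.2)(2.5) = 10.0 m/s
Δx = v₀t + ½at² = 4.50·2.5 + 0.5·2.2·2.5² = 18.1 m

Phase 3 (decelerating): v₀ = 10.0 m/s, a = -1.4 m/s².
v² = v₀² + 2aΔx = 10.0² + 2·-1.4·15 = 58.0 → v = 7.62 m/s
t = (v − v₀)/a = (7.62 − 10.0)/-1.4 = 1.70 s

Phase 4 (constant speed): v₀ = 7.62 m/s, a = 0 m/s².
Constant speed: t = d/v = 28/7.62 = 3.68 s
Total time = 4.09 + 2.50 + 1.70 + 3.68 = 12.0 s

12.0 s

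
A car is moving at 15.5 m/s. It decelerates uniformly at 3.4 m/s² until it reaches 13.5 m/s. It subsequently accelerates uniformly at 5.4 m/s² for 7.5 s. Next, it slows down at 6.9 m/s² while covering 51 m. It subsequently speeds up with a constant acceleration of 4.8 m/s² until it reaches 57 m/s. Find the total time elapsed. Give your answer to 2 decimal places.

Phase 1 (decelerating): v₀ = 15.5 m/s, a = -3.4 m/s².
v = v₀ + at → t = (13.5 − 15.5) / -3.4 = 0.588 s
v² = v₀² + 2aΔx → Δx = (13.5² − 15.5²)/(2·-3.4) = 8.53 m

Phase 2 (accelerating): v₀ = 13.5 m/s, a = 5.4 m/s².
v = v₀ + at = 13.5 + (5.4)(7.5) = 54.0 m/s
Δx = v₀t + ½at² = 13.5·7.5 + 0.5·5.4·7.5² = 253 m

Phase 3 (decelerating): v₀ = 54.0 m/s, a = -6.9 m/s².
v² = v₀² + 2aΔx = 54.0² + 2·-6.9·51 = 2210 → v = 47.0 m/s
t = (v − v₀)/a = (47.0 − 54.0)/-6.9 = 1.01 s

Phase 4 (accelerating): v₀ = 47.0 m/s, a = 4.8 m/s².
v = v₀ + at → t = (57 − 47.0) / 4.8 = 2.08 s
v² = v₀² + 2aΔx → Δx = (57² − 47.0²)/(2·4.8) = 108 m
Total time = 0.588 + 7.50 + 1.01 + 2.08 = 11.2 s

11.17 s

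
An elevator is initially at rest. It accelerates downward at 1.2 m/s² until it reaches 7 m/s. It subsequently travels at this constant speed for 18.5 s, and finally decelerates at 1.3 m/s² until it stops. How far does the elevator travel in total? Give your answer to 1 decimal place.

Phase 1 (accelerating): v₀ = 0 m/s, a = 1.2 m/s².
v = v₀ + at → t = (7 − 0) / 1.2 = 5.83 s
v² = v₀² + 2aΔx → Δx = (7² − 0²)/(2·1.2) = 20.4 m

Phase 2 (constant speed): v₀ = 7.00 m/s, a = 0 m/s².
v = v₀ + at = 7.00 + (0)(18.5) = 7.00 m/s
Δx = v₀t + ½at² = 7.00·18.5 + 0.5·0·18.5² = 130 m

Phase 3 (decelerating): v₀ = 7.00 m/s, a = -1.3 m/s².
v = v₀ + at → t = (0 − 7.00) / -1.3 = 5.38 s
v² = v₀² + 2aΔx → Δx = (0² − 7.00²)/(2·-1.3) = 18.8 m
Total distance = 20.4 + 130 + 18.8 = 169 m

168.8 m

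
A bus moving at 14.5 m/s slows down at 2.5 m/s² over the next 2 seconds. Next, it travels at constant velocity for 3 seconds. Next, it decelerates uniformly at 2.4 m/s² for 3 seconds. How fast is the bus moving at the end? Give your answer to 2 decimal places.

Phase 1 (decelerating): v₀ = 14.5 m/s, a = -2.5 m/s².
v = v₀ + at = 14.5 + (-2.5)(2) = 9.50 m/s
Δx = v₀t + ½at² = 14.5·2 + 0.5·-2.5·2² = 24.0 m

Phase 2 (constant speed): v₀ = 9.50 m/s, a = 0 m/s².
v = v₀ + at = 9.50 + (0)(3) = 9.50 m/s
Δx = v₀t + ½at² = 9.50·3 + 0.5·0·3² = 28.5 m

Phase 3 (decelerating): v₀ = 9.50 m/s, a = -2.4 m/s².
v = v₀ + at = 9.50 + (-2.4)(3) = 2.30 m/s
Δx = v₀t + ½at² = 9.50·3 + 0.5·-2.4·3² = 17.7 m
Final speed = 2.30 m/s

2.30 m/s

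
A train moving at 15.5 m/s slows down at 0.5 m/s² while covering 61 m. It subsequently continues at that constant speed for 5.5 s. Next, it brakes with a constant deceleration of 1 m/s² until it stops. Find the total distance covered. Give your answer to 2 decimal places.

224.26 m

Phase 1 (decelerating): v₀ = 15.5 m/s, a = -0.5 m/s².
v² = v₀² + 2aΔx = 15.5² + 2·-0.5·61 = 179 → v = 13.4 m/s
t = (v − v₀)/a = (13.4 − 15.5)/-0.5 = 4.22 s

Phase 2 (constant speed): v₀ = 13.4 m/s, a = 0 m/s².
v = v₀ + at = 13.4 + (0)(5.5) = 13.4 m/s
Δx = v₀t + ½at² = 13.4·5.5 + 0.5·0·5.5² = 73.6 m

Phase 3 (decelerating): v₀ = 13.4 m/s, a = -1 m/s².
v = v₀ + at → t = (0 − 13.4) / -1 = 13.4 s
v² = v₀² + 2aΔx → Δx = (0² − 13.4²)/(2·-1) = 89.6 m
Total distance = 61.0 + 73.6 + 89.6 = 224 m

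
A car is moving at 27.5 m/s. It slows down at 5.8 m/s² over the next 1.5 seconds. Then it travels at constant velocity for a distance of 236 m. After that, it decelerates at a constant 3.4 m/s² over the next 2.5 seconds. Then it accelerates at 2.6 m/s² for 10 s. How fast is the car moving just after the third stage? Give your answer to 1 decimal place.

10.3 m/s

Phase 1 (decelerating): v₀ = 27.5 m/s, a = -5.8 m/s².
v = v₀ + at = 27.5 + (-5.8)(1.5) = 18.8 m/s
Δx = v₀t + ½at² = 27.5·1.5 + 0.5·-5.8·1.5² = 34.7 m

Phase 2 (constant speed): v₀ = 18.8 m/s, a = 0 m/s².
Constant speed: t = d/v = 236/18.8 = 12.6 s

Phase 3 (decelerating): v₀ = 18.8 m/s, a = -3.4 m/s².
v = v₀ + at = 18.8 + (-3.4)(2.5) = 10.3 m/s
Δx = v₀t + ½at² = 18.8·2.5 + 0.5·-3.4·2.5² = 36.4 m
Speed at end of phase 3 = 10.3 m/s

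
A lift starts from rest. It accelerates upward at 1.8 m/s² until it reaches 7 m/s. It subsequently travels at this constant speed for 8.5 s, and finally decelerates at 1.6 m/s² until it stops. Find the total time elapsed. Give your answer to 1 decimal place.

16.8 s

Phase 1 (accelerating): v₀ = 0 m/s, a = 1.8 m/s².
v = v₀ + at → t = (7 − 0) / 1.8 = 3.89 s
v² = v₀² + 2aΔx → Δx = (7² − 0²)/(2·1.8) = 13.6 m

Phase 2 (constant speed): v₀ = 7.00 m/s, a = 0 m/s².
v = v₀ + at = 7.00 + (0)(8.5) = 7.00 m/s
Δx = v₀t + ½at² = 7.00·8.5 + 0.5·0·8.5² = 59.5 m

Phase 3 (decelerating): v₀ = 7.00 m/s, a = -1.6 m/s².
v = v₀ + at → t = (0 − 7.00) / -1.6 = 4.38 s
v² = v₀² + 2aΔx → Δx = (0² − 7.00²)/(2·-1.6) = 15.3 m
Total time = 3.89 + 8.50 + 4.38 = 16.8 s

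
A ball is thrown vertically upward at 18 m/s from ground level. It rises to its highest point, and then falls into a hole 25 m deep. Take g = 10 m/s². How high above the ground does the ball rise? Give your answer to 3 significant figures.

Phase 1 (rising): v₀ = 18.0 m/s, a = -10 m/s².
v = v₀ + at → t = (0 − 18.0) / -10 = 1.80 s
v² = v₀² + 2aΔx → Δx = (0² − 18.0²)/(2·-10) = 16.2 m
Maximum height = 16.2 m

16.2 m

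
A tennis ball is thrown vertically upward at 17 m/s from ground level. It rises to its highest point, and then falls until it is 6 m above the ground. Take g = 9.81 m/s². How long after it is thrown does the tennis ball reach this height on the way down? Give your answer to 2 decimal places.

Phase 1 (rising): v₀ = 17.0 m/s, a = -9.81 m/s².
v = v₀ + at → t = (0 − 17.0) / -9.81 = 1.73 s
v² = v₀² + 2aΔx → Δx = (0² − 17.0²)/(2·-9.81) = 14.7 m

Phase 2 (falling): v₀ = 0 m/s, a = -9.81 m/s².
Falls 8.73 m from rest: t = √(2·8.73/9.81) = 1.33 s; v = g·t = 13.1 m/s.
Total time = 1.73 + 1.33 = 3.07 s

3.07 s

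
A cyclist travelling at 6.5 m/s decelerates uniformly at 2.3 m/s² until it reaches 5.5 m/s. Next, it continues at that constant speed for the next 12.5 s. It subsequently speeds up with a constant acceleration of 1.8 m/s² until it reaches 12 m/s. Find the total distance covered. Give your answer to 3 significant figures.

103 m

Phase 1 (decelerating): v₀ = 6.50 m/s, a = -2.3 m/s².
v = v₀ + at → t = (5.5 − 6.50) / -2.3 = 0.435 s
v² = v₀² + 2aΔx → Δx = (5.5² − 6.50²)/(2·-2.3) = 2.61 m

Phase 2 (constant speed): v₀ = 5.50 m/s, a = 0 m/s².
v = v₀ + at = 5.50 + (0)(12.5) = 5.50 m/s
Δx = v₀t + ½at² = 5.50·12.5 + 0.5·0·12.5² = 68.8 m

Phase 3 (accelerating): v₀ = 5.50 m/s, a = 1.8 m/s².
v = v₀ + at → t = (12 − 5.50) / 1.8 = 3.61 s
v² = v₀² + 2aΔx → Δx = (12² − 5.50²)/(2·1.8) = 31.6 m
Total distance = 2.61 + 68.8 + 31.6 = 103 m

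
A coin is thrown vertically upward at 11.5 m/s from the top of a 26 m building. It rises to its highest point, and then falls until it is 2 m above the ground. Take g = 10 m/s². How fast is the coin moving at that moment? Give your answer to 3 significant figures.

24.7 m/s

Phase 1 (rising): v₀ = 11.5 m/s, a = -10 m/s².
v = v₀ + at → t = (0 − 11.5) / -10 = 1.15 s
v² = v₀² + 2aΔx → Δx = (0² − 11.5²)/(2·-10) = 6.61 m

Phase 2 (falling): v₀ = 0 m/s, a = -10 m/s².
Falls 30.6 m from rest: t = √(2·30.6/10) = 2.47 s; v = g·t = 24.7 m/s.
Final speed = 24.7 m/s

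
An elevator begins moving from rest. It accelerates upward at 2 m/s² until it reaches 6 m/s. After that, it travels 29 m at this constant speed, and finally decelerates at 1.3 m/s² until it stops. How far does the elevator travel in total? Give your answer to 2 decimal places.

Phase 1 (accelerating): v₀ = 0 m/s, a = 2 m/s².
v = v₀ + at → t = (6 − 0) / 2 = 3.00 s
v² = v₀² + 2aΔx → Δx = (6² − 0²)/(2·2) = 9.00 m

Phase 2 (constant speed): v₀ = 6.00 m/s, a = 0 m/s².
Constant speed: t = d/v = 29/6.00 = 4.83 s

Phase 3 (decelerating): v₀ = 6.00 m/s, a = -1.3 m/s².
v = v₀ + at → t = (0 − 6.00) / -1.3 = 4.62 s
v² = v₀² + 2aΔx → Δx = (0² − 6.00²)/(2·-1.3) = 13.8 m
Total distance = 9.00 + 29.0 + 13.8 = 51.8 m

51.85 m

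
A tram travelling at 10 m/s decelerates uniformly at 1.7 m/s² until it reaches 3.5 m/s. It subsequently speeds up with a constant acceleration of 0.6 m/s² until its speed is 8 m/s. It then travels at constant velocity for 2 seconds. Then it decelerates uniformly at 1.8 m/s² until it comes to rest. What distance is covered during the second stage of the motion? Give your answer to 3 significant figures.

Phase 1 (decelerating): v₀ = 10.0 m/s, a = -1.7 m/s².
v = v₀ + at → t = (3.5 − 10.0) / -1.7 = 3.82 s
v² = v₀² + 2aΔx → Δx = (3.5² − 10.0²)/(2·-1.7) = 25.8 m

Phase 2 (accelerating): v₀ = 3.50 m/s, a = 0.6 m/s².
v = v₀ + at → t = (8 − 3.50) / 0.6 = 7.50 s
v² = v₀² + 2aΔx → Δx = (8² − 3.50²)/(2·0.6) = 43.1 m
Distance in phase 2 = 43.1 m

43.1 m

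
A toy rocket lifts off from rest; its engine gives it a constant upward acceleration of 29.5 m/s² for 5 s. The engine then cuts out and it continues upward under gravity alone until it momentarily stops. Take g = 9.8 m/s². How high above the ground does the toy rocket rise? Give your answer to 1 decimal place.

Phase 1 (powered ascent): v₀ = 0 m/s, a = 29.5 m/s².
v = v₀ + at = 0 + (29.5)(5) = 148 m/s
Δx = v₀t + ½at² = 0·5 + 0.5·29.5·5² = 369 m

Phase 2 (coasting upward): v₀ = 148 m/s, a = -9.8 m/s².
v = v₀ + at → t = (0 − 148) / -9.8 = 15.1 s
v² = v₀² + 2aΔx → Δx = (0² − 148²)/(2·-9.8) = 1110 m
Maximum height = 369 + 1110 = 1480 m

1478.8 m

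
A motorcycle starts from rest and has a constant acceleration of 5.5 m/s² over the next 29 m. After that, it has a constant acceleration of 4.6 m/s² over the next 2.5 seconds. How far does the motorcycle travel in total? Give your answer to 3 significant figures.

Phase 1 (accelerating): v₀ = 0 m/s, a = 5.5 m/s².
v² = v₀² + 2aΔx = 0² + 2·5.5·29 = 319 → v = 17.9 m/s
t = (v − v₀)/a = (17.9 − 0)/5.5 = 3.25 s

Phase 2 (accelerating): v₀ = 17.9 m/s, a = 4.6 m/s².
v = v₀ + at = 17.9 + (4.6)(2.5) = 29.4 m/s
Δx = v₀t + ½at² = 17.9·2.5 + 0.5·4.6·2.5² = 59.0 m
Total distance = 29.0 + 59.0 = 88.0 m

88.0 m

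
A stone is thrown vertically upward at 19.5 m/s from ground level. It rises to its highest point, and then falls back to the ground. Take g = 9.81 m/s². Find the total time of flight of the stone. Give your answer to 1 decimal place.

4.0 s

Phase 1 (rising): v₀ = 19.5 m/s, a = -9.81 m/s².
v = v₀ + at → t = (0 − 19.5) / -9.81 = 1.99 s
v² = v₀² + 2aΔx → Δx = (0² − 19.5²)/(2·-9.81) = 19.4 m

Phase 2 (falling): v₀ = 0 m/s, a = -9.81 m/s².
Falls 19.4 m from rest: t = √(2·19.4/9.81) = 1.99 s; v = g·t = 19.5 m/s.
Total time = 1.99 + 1.99 = 3.98 s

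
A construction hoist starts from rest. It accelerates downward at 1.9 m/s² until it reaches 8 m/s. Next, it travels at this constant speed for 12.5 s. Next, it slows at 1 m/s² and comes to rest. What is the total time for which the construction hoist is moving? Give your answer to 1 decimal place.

24.7 s

Phase 1 (accelerating): v₀ = 0 m/s, a = 1.9 m/s².
v = v₀ + at → t = (8 − 0) / 1.9 = 4.21 s
v² = v₀² + 2aΔx → Δx = (8² − 0²)/(2·1.9) = 16.8 m

Phase 2 (constant speed): v₀ = 8.00 m/s, a = 0 m/s².
v = v₀ + at = 8.00 + (0)(12.5) = 8.00 m/s
Δx = v₀t + ½at² = 8.00·12.5 + 0.5·0·12.5² = 100 m

Phase 3 (decelerating): v₀ = 8.00 m/s, a = -1 m/s².
v = v₀ + at → t = (0 − 8.00) / -1 = 8.00 s
v² = v₀² + 2aΔx → Δx = (0² − 8.00²)/(2·-1) = 32.0 m
Total time = 4.21 + 12.5 + 8.00 = 24.7 s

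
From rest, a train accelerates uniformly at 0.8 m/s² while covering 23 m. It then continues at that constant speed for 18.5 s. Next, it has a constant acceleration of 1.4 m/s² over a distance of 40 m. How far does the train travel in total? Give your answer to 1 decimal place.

175.2 m

Phase 1 (accelerating): v₀ = 0 m/s, a = 0.8 m/s².
v² = v₀² + 2aΔx = 0² + 2·0.8·23 = 36.8 → v = 6.07 m/s
t = (v − v₀)/a = (6.07 − 0)/0.8 = 7.58 s

Phase 2 (constant speed): v₀ = 6.07 m/s, a = 0 m/s².
v = v₀ + at = 6.07 + (0)(18.5) = 6.07 m/s
Δx = v₀t + ½at² = 6.07·18.5 + 0.5·0·18.5² = 112 m

Phase 3 (accelerating): v₀ = 6.07 m/s, a = 1.4 m/s².
v² = v₀² + 2aΔx = 6.07² + 2·1.4·40 = 149 → v = 12.2 m/s
t = (v − v₀)/a = (12.2 − 6.07)/1.4 = 4.38 s
Total distance = 23.0 + 112 + 40.0 = 175 m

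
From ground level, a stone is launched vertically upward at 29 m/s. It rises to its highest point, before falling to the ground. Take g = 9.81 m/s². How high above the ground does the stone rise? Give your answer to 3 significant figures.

Phase 1 (rising): v₀ = 29.0 m/s, a = -9.81 m/s².
v = v₀ + at → t = (0 − 29.0) / -9.81 = 2.96 s
v² = v₀² + 2aΔx → Δx = (0² − 29.0²)/(2·-9.81) = 42.9 m
Maximum height = 42.9 m

42.9 m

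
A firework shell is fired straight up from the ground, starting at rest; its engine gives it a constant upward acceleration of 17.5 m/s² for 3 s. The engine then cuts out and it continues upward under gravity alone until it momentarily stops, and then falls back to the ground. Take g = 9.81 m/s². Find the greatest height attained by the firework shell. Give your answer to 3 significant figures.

Phase 1 (powered ascent): v₀ = 0 m/s, a = 17.5 m/s².
v = v₀ + at = 0 + (17.5)(3) = 52.5 m/s
Δx = v₀t + ½at² = 0·3 + 0.5·17.5·3² = 78.8 m

Phase 2 (coasting upward): v₀ = 52.5 m/s, a = -9.81 m/s².
v = v₀ + at → t = (0 − 52.5) / -9.81 = 5.35 s
v² = v₀² + 2aΔx → Δx = (0² − 52.5²)/(2·-9.81) = 140 m
Maximum height = 78.8 + 140 = 219 m

219 m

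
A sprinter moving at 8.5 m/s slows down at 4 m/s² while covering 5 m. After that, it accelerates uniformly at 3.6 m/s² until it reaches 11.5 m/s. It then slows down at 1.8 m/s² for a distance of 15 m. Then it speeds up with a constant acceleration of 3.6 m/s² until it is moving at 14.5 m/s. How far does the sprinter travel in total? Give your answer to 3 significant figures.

Phase 1 (decelerating): v₀ = 8.50 m/s, a = -4 m/s².
v² = v₀² + 2aΔx = 8.50² + 2·-4·5 = 32.2 → v = 5.68 m/s
t = (v − v₀)/a = (5.68 − 8.50)/-4 = 0.705 s

Phase 2 (accelerating): v₀ = 5.68 m/s, a = 3.6 m/s².
v = v₀ + at → t = (11.5 − 5.68) / 3.6 = 1.62 s
v² = v₀² + 2aΔx → Δx = (11.5² − 5.68²)/(2·3.6) = 13.9 m

Phase 3 (decelerating): v₀ = 11.5 m/s, a = -1.8 m/s².
v² = v₀² + 2aΔx = 11.5² + 2·-1.8·15 = 78.2 → v = 8.85 m/s
t = (v − v₀)/a = (8.85 − 11.5)/-1.8 = 1.47 s

Phase 4 (accelerating): v₀ = 8.85 m/s, a = 3.6 m/s².
v = v₀ + at → t = (14.5 − 8.85) / 3.6 = 1.57 s
v² = v₀² + 2aΔx → Δx = (14.5² − 8.85²)/(2·3.6) = 18.3 m
Total distance = 5.00 + 13.9 + 15.0 + 18.3 = 52.2 m

52.2 m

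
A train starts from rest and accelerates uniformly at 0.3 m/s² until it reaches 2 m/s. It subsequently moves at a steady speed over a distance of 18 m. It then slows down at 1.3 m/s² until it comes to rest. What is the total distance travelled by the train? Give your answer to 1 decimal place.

26.2 m

Phase 1 (accelerating): v₀ = 0 m/s, a = 0.3 m/s².
v = v₀ + at → t = (2 − 0) / 0.3 = 6.67 s
v² = v₀² + 2aΔx → Δx = (2² − 0²)/(2·0.3) = 6.67 m

Phase 2 (constant speed): v₀ = 2.00 m/s, a = 0 m/s².
Constant speed: t = d/v = 18/2.00 = 9.00 s

Phase 3 (decelerating): v₀ = 2.00 m/s, a = -1.3 m/s².
v = v₀ + at → t = (0 − 2.00) / -1.3 = 1.54 s
v² = v₀² + 2aΔx → Δx = (0² − 2.00²)/(2·-1.3) = 1.54 m
Total distance = 6.67 + 18.0 + 1.54 = 26.2 m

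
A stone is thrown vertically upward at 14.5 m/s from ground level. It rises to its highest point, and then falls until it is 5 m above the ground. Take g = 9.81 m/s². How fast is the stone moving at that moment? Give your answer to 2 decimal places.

Phase 1 (rising): v₀ = 14.5 m/s, a = -9.81 m/s².
v = v₀ + at → t = (0 − 14.5) / -9.81 = 1.48 s
v² = v₀² + 2aΔx → Δx = (0² − 14.5²)/(2·-9.81) = 10.7 m

Phase 2 (falling): v₀ = 0 m/s, a = -9.81 m/s².
Falls 5.72 m from rest: t = √(2·5.72/9.81) = 1.08 s; v = g·t = 10.6 m/s.
Final speed = 10.6 m/s

10.59 m/s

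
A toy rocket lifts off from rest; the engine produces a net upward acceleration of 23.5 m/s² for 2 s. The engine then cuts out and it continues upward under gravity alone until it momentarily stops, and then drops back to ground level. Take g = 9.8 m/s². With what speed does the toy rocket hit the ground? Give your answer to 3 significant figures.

55.9 m/s

Phase 1 (powered ascent): v₀ = 0 m/s, a = 23.5 m/s².
v = v₀ + at = 0 + (23.5)(2) = 47.0 m/s
Δx = v₀t + ½at² = 0·2 + 0.5·23.5·2² = 47.0 m

Phase 2 (coasting upward): v₀ = 47.0 m/s, a = -9.8 m/s².
v = v₀ + at → t = (0 − 47.0) / -9.8 = 4.80 s
v² = v₀² + 2aΔx → Δx = (0² − 47.0²)/(2·-9.8) = 113 m

Phase 3 (free fall): v₀ = 0 m/s, a = -9.8 m/s².
Falls 160 m from rest: t = √(2·160/9.8) = 5.71 s; v = g·t = 55.9 m/s.
Impact speed = 55.9 m/s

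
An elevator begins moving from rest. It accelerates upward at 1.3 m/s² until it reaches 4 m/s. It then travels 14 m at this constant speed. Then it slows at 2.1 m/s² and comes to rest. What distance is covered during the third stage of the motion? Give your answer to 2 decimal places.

3.81 m

Phase 1 (accelerating): v₀ = 0 m/s, a = 1.3 m/s².
v = v₀ + at → t = (4 − 0) / 1.3 = 3.08 s
v² = v₀² + 2aΔx → Δx = (4² − 0²)/(2·1.3) = 6.15 m

Phase 2 (constant speed): v₀ = 4.00 m/s, a = 0 m/s².
Constant speed: t = d/v = 14/4.00 = 3.50 s

Phase 3 (decelerating): v₀ = 4.00 m/s, a = -2.1 m/s².
v = v₀ + at → t = (0 − 4.00) / -2.1 = 1.90 s
v² = v₀² + 2aΔx → Δx = (0² − 4.00²)/(2·-2.1) = 3.81 m
Distance in phase 3 = 3.81 m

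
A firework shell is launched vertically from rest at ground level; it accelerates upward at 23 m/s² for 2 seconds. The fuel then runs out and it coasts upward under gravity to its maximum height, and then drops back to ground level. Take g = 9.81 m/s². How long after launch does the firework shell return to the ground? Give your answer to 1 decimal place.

Phase 1 (powered ascent): v₀ = 0 m/s, a = 23 m/s².
v = v₀ + at = 0 + (23)(2) = 46.0 m/s
Δx = v₀t + ½at² = 0·2 + 0.5·23·2² = 46.0 m

Phase 2 (coasting upward): v₀ = 46.0 m/s, a = -9.81 m/s².
v = v₀ + at → t = (0 − 46.0) / -9.81 = 4.69 s
v² = v₀² + 2aΔx → Δx = (0² − 46.0²)/(2·-9.81) = 108 m

Phase 3 (free fall): v₀ = 0 m/s, a = -9.81 m/s².
Falls 154 m from rest: t = √(2·154/9.81) = 5.60 s; v = g·t = 54.9 m/s.
Total time = 2.00 + 4.69 + 5.60 = 12.3 s

12.3 s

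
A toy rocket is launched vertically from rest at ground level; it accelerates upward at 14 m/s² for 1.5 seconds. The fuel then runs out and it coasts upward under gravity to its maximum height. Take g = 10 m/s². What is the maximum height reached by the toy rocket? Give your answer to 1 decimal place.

37.8 m

Phase 1 (powered ascent): v₀ = 0 m/s, a = 14 m/s².
v = v₀ + at = 0 + (14)(1.5) = 21.0 m/s
Δx = v₀t + ½at² = 0·1.5 + 0.5·14·1.5² = 15.8 m

Phase 2 (coasting upward): v₀ = 21.0 m/s, a = -10 m/s².
v = v₀ + at → t = (0 − 21.0) / -10 = 2.10 s
v² = v₀² + 2aΔx → Δx = (0² − 21.0²)/(2·-10) = 22.1 m
Maximum height = 15.8 + 22.1 = 37.8 m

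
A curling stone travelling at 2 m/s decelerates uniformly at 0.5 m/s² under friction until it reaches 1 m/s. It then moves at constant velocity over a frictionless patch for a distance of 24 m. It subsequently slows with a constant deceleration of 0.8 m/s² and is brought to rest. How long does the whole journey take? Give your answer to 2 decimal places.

Phase 1 (decelerating): v₀ = 2.00 m/s, a = -0.5 m/s².
v = v₀ + at → t = (1 − 2.00) / -0.5 = 2.00 s
v² = v₀² + 2aΔx → Δx = (1² − 2.00²)/(2·-0.5) = 3.00 m

Phase 2 (constant speed): v₀ = 1.00 m/s, a = 0 m/s².
Constant speed: t = d/v = 24/1.00 = 24.0 s

Phase 3 (decelerating): v₀ = 1.00 m/s, a = -0.8 m/s².
v = v₀ + at → t = (0 − 1.00) / -0.8 = 1.25 s
v² = v₀² + 2aΔx → Δx = (0² − 1.00²)/(2·-0.8) = 0.625 m
Total time = 2.00 + 24.0 + 1.25 = 27.2 s

27.25 s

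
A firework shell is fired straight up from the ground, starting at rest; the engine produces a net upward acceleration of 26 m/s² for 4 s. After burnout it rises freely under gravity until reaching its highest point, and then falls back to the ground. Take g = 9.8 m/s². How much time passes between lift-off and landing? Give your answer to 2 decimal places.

Phase 1 (powered ascent): v₀ = 0 m/s, a = 26 m/s².
v = v₀ + at = 0 + (26)(4) = 104 m/s
Δx = v₀t + ½at² = 0·4 + 0.5·26·4² = 208 m

Phase 2 (coasting upward): v₀ = 104 m/s, a = -9.8 m/s².
v = v₀ + at → t = (0 − 104) / -9.8 = 10.6 s
v² = v₀² + 2aΔx → Δx = (0² − 104²)/(2·-9.8) = 552 m

Phase 3 (free fall): v₀ = 0 m/s, a = -9.8 m/s².
Falls 760 m from rest: t = √(2·760/9.8) = 12.5 s; v = g·t = 122 m/s.
Total time = 4.00 + 10.6 + 12.5 = 27.1 s

27.06 s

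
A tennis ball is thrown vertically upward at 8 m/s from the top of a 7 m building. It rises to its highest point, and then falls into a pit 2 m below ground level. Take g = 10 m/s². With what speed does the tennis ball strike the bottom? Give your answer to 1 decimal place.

15.6 m/s

Phase 1 (rising): v₀ = 8.00 m/s, a = -10 m/s².
v = v₀ + at → t = (0 − 8.00) / -10 = 0.800 s
v² = v₀² + 2aΔx → Δx = (0² − 8.00²)/(2·-10) = 3.20 m

Phase 2 (falling): v₀ = 0 m/s, a = -10 m/s².
Falls 12.2 m from rest: t = √(2·12.2/10) = 1.56 s; v = g·t = 15.6 m/s.
Final speed = 15.6 m/s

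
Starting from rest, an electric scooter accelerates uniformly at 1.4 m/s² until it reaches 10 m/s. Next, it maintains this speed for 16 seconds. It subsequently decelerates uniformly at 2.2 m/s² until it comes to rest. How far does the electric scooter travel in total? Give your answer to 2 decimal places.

Phase 1 (accelerating): v₀ = 0 m/s, a = 1.4 m/s².
v = v₀ + at → t = (10 − 0) / 1.4 = 7.14 s
v² = v₀² + 2aΔx → Δx = (10² − 0²)/(2·1.4) = 35.7 m

Phase 2 (constant speed): v₀ = 10.0 m/s, a = 0 m/s².
v = v₀ + at = 10.0 + (0)(16) = 10.0 m/s
Δx = v₀t + ½at² = 10.0·16 + 0.5·0·16² = 160 m

Phase 3 (decelerating): v₀ = 10.0 m/s, a = -2.2 m/s².
v = v₀ + at → t = (0 − 10.0) / -2.2 = 4.55 s
v² = v₀² + 2aΔx → Δx = (0² − 10.0²)/(2·-2.2) = 22.7 m
Total distance = 35.7 + 160 + 22.7 = 218 m

218.44 m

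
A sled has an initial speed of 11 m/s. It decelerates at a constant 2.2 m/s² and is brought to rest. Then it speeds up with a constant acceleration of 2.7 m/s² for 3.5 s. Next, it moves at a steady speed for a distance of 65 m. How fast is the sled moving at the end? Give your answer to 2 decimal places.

Phase 1 (decelerating): v₀ = 11.0 m/s, a = -2.2 m/s².
v = v₀ + at → t = (0 − 11.0) / -2.2 = 5.00 s
v² = v₀² + 2aΔx → Δx = (0² − 11.0²)/(2·-2.2) = 27.5 m

Phase 2 (accelerating): v₀ = 0 m/s, a = 2.7 m/s².
v = v₀ + at = 0 + (2.7)(3.5) = 9.45 m/s
Δx = v₀t + ½at² = 0·3.5 + 0.5·2.7·3.5² = 16.5 m

Phase 3 (constant speed): v₀ = 9.45 m/s, a = 0 m/s².
Constant speed: t = d/v = 65/9.45 = 6.88 s
Final speed = 9.45 m/s

9.45 m/s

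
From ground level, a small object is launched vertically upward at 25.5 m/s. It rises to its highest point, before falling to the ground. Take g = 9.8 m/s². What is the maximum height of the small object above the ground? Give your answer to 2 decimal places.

Phase 1 (rising): v₀ = 25.5 m/s, a = -9.8 m/s².
v = v₀ + at → t = (0 − 25.5) / -9.8 = 2.60 s
v² = v₀² + 2aΔx → Δx = (0² − 25.5²)/(2·-9.8) = 33.2 m
Maximum height = 33.2 m

33.18 m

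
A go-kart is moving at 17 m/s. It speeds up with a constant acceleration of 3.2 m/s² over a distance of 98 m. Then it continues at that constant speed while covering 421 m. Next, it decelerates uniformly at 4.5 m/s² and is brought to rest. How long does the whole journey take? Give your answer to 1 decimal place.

24.8 s

Phase 1 (accelerating): v₀ = 17.0 m/s, a = 3.2 m/s².
v² = v₀² + 2aΔx = 17.0² + 2·3.2·98 = 916 → v = 30.3 m/s
t = (v − v₀)/a = (30.3 − 17.0)/3.2 = 4.15 s

Phase 2 (constant speed): v₀ = 30.3 m/s, a = 0 m/s².
Constant speed: t = d/v = 421/30.3 = 13.9 s

Phase 3 (decelerating): v₀ = 30.3 m/s, a = -4.5 m/s².
v = v₀ + at → t = (0 − 30.3) / -4.5 = 6.73 s
v² = v₀² + 2aΔx → Δx = (0² − 30.3²)/(2·-4.5) = 102 m
Total time = 4.15 + 13.9 + 6.73 = 24.8 s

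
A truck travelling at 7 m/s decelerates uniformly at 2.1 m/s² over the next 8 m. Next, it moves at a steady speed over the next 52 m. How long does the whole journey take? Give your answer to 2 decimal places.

14.72 s

Phase 1 (decelerating): v₀ = 7.00 m/s, a = -2.1 m/s².
v² = v₀² + 2aΔx = 7.00² + 2·-2.1·8 = 15.4 → v = 3.92 m/s
t = (v − v₀)/a = (3.92 − 7.00)/-2.1 = 1.46 s

Phase 2 (constant speed): v₀ = 3.92 m/s, a = 0 m/s².
Constant speed: t = d/v = 52/3.92 = 13.3 s
Total time = 1.46 + 13.3 = 14.7 s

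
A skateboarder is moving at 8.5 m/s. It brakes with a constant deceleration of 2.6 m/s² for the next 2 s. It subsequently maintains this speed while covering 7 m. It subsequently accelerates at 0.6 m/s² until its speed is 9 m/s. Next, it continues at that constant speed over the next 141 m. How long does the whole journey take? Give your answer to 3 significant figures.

29.3 s

Phase 1 (decelerating): v₀ = 8.50 m/s, a = -2.6 m/s².
v = v₀ + at = 8.50 + (-2.6)(2) = 3.30 m/s
Δx = v₀t + ½at² = 8.50·2 + 0.5·-2.6·2² = 11.8 m

Phase 2 (constant speed): v₀ = 3.30 m/s, a = 0 m/s².
Constant speed: t = d/v = 7/3.30 = 2.12 s

Phase 3 (accelerating): v₀ = 3.30 m/s, a = 0.6 m/s².
v = v₀ + at → t = (9 − 3.30) / 0.6 = 9.50 s
v² = v₀² + 2aΔx → Δx = (9² − 3.30²)/(2·0.6) = 58.4 m

Phase 4 (constant speed): v₀ = 9.00 m/s, a = 0 m/s².
Constant speed: t = d/v = 141/9.00 = 15.7 s
Total time = 2.00 + 2.12 + 9.50 + 15.7 = 29.3 s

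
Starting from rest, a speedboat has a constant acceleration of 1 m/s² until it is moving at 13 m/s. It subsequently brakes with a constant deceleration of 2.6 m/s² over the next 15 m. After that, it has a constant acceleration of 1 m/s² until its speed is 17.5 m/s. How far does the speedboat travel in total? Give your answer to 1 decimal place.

207.1 m

Phase 1 (accelerating): v₀ = 0 m/s, a = 1 m/s².
v = v₀ + at → t = (13 − 0) / 1 = 13.0 s
v² = v₀² + 2aΔx → Δx = (13² − 0²)/(2·1) = 84.5 m

Phase 2 (decelerating): v₀ = 13.0 m/s, a = -2.6 m/s².
v² = v₀² + 2aΔx = 13.0² + 2·-2.6·15 = 91.0 → v = 9.54 m/s
t = (v − v₀)/a = (9.54 − 13.0)/-2.6 = 1.33 s

Phase 3 (accelerating): v₀ = 9.54 m/s, a = 1 m/s².
v = v₀ + at → t = (17.5 − 9.54) / 1 = 7.96 s
v² = v₀² + 2aΔx → Δx = (17.5² − 9.54²)/(2·1) = 108 m
Total distance = 84.5 + 15.0 + 108 = 207 m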